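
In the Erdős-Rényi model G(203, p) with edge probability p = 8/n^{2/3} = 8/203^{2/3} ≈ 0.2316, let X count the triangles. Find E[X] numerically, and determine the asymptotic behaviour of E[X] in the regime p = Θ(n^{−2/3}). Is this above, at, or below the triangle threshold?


Number of potential triangles: C(203, 3) = 1373701.
Each occurs with probability p³ ≈ (0.2316)³ ≈ 1.242447e-02.
By linearity: E[X] = C(203, 3)·p³ ≈ 1373701 · 1.242447e-02 ≈ 17067.5074.
Since α = 2/3 < 1, p = c/n^{2/3} ≫ 1/n is above the triangle threshold p ~ 1/n. Asymptotically E[X] ~ (c³/6)·n^{3(1−α)} = (8³/6)·n^{1} → ∞; triangles are abundant w.h.p.

E[X] ≈ 17067.5074; in regime p = Θ(1/n^{2/3}) E[X] diverges (above the triangle threshold p ~ 1/n).


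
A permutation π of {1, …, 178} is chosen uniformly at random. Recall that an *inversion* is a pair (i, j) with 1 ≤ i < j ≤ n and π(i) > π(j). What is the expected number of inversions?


Write X = Σ X_I over the C(178, 2) = 15753 pairs i < j, with X_I the indicator of one inversion.
There are 15753 indicators.
For each fixed pair i < j, the values π(i) and π(j) are two distinct elements of {1, …, 178} in uniformly random order; by symmetry P[π(i) > π(j)] = 1/2.
By linearity: E[X] = 15753 · (1/2) = C(178, 2) · (1/2) = 15753/2 = 15753/2 ≈ 7876.500.

E[X] = 15753/2 = 7876.500.


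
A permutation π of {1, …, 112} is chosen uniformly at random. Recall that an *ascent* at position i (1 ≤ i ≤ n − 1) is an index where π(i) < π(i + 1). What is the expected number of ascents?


Write X = Σ X_I over i = 1, …, 111, with X_I the indicator of one ascent.
There are 111 indicators.
For each fixed i, the pair (π(i), π(i+1)) is a uniformly random ordered pair of distinct values from {1, …, 112}; by symmetry P[π(i) < π(i+1)] = 1/2.
By linearity: E[X] = 111 · (1/2) = (112 − 1) · (1/2) = 111/2 ≈ 55.500.

E[X] = 111/2 = 55.500.


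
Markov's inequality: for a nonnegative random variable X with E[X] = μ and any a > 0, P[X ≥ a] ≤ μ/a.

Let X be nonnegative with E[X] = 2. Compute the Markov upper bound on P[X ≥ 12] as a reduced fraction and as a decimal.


μ = E[X] = 2, a = 12.
Markov: P[X ≥ 12] ≤ μ/a = (2)/12 = 1/6.
Numerically: ≈ 0.167.
(Since a = 12 > μ = 2.000, the bound 1/6 is < 1 and informative.)

P[X ≥ 12] ≤ 1/6 ≈ 0.167.


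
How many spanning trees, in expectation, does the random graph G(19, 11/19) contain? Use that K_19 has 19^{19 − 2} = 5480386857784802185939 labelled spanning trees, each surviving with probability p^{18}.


K_19 has 19^{19 − 2} = 5480386857784802185939 labelled spanning trees.
For each such spanning tree H, let X_H = 1 if all 18 edges of H are present in G. Then P[X_H = 1] = p^{18} = (11/19)^{18} = 5559917313492231481/104127350297911241532841.
By linearity of expectation: E[X] = Σ_H E[X_H] = 5480386857784802185939 · p^{18} = 5480386857784802185939 · 5559917313492231481/104127350297911241532841 = 5559917313492231481/19.
Numerically: E[X] ≈ 2.92627e+17.

E[X] = 5480386857784802185939 · (11/19)^{18} = 5559917313492231481/19 ≈ 2.92627e+17.


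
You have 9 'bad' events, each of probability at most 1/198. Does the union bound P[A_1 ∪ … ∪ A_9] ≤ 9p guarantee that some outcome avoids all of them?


Union bound: P[∪_{i=1}^{9} A_i] ≤ Σ_i P[A_i] ≤ 9·p = 9·(1/198) = 1/22.
Numerically: 1/22 ≈ 0.045.
Is 1/22 < 1? YES.
Since P[∪ A_i] ≤ 1/22 < 1, the complement has P[∩ A_i^c] ≥ 1 − 1/22 = 21/22 > 0, so some outcome avoids every A_i.

9·p = 1/22 ≈ 0.045; existence CERTIFIED by the union bound.


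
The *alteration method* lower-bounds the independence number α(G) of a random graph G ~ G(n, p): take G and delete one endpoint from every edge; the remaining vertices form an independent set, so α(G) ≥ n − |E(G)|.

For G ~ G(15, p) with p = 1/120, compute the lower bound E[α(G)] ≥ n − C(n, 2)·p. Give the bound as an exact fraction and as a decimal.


E[|E(G)|] = C(15, 2)·p = 105 · (1/120) = 7/8.
E[α(G)] ≥ n − E[|E(G)|] = 15 − 7/8 = 113/8.
Numerically: ≈ 14.1250.
(This is only a lower bound; the true E[α(G)] may be larger.)

E[α(G)] ≥ 113/8 ≈ 14.1250.


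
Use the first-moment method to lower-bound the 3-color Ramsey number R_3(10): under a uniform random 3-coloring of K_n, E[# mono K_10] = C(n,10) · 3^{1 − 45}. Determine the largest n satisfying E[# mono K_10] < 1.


We need C(n, 10) · 3^{1 − 45} < 1, i.e. C(n, 10) < 3^{45 − 1} = 984770902183611232881.
Check values of n near the boundary:
  n = 572: C(572, 10) = 954640815642161682606; 954640815642161682606 < 984770902183611232881? YES
  n = 573: C(573, 10) = 971597135635805762226; 971597135635805762226 < 984770902183611232881? YES
  n = 574: C(574, 10) = 988824035203816502691; 988824035203816502691 < 984770902183611232881? NO
  n = 575: C(575, 10) = 1006325345561406175305; 1006325345561406175305 < 984770902183611232881? NO
The largest n with C(n, 10) < 984770902183611232881 is n = 573 (where E[X] = 35985079097622435638/36472996377170786403 ≈ 0.9866225). Hence R_3(10) > 573, i.e. R_3(10) ≥ 574.

Largest n = 573; hence R_3(10) > 573.


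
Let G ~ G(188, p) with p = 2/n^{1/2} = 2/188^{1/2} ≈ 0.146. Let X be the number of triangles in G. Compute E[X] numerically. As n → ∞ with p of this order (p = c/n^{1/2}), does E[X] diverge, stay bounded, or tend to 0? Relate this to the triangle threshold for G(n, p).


Number of potential triangles: C(188, 3) = 1089836.
Each occurs with probability p³ ≈ (0.146)³ ≈ 3.10351e-03.
By linearity: E[X] = C(188, 3)·p³ ≈ 1089836 · 3.10351e-03 ≈ 3382.317.
Since α = 1/2 < 1, p = c/n^{1/2} ≫ 1/n is above the triangle threshold p ~ 1/n. Asymptotically E[X] ~ (c³/6)·n^{3(1−α)} = (2³/6)·n^{1.5} → ∞; triangles are abundant w.h.p.

E[X] ≈ 3382.317; in regime p = Θ(1/n^{1/2}) E[X] diverges (above the triangle threshold p ~ 1/n).


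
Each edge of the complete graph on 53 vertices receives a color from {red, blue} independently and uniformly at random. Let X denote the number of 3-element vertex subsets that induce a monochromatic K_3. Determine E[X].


Let X = Σ_S X_S over the C(53, 3) = 23426 subsets S of size 3, where X_S = 1 if the K_3 on S is monochromatic.
For a fixed S, the K_3 on S has C(3, 2) = 3 edges. P[all 3 edges red] = (1/2)^3, and likewise for blue, so P[monochromatic] = 2·(1/2)^3 = 2^{1 − 3} = 1/4.
By linearity of expectation: E[X] = C(53, 3) · 2^{1 − 3} = 23426 · 1/4 = 11713/2.
Numerically: E[X] ≈ 5856.5000.

E[X] = C(53,3)·2^(1−C(3,2)) = 11713/2 ≈ 5856.5000.


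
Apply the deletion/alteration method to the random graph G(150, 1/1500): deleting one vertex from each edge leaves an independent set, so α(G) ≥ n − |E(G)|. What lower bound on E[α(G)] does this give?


E[|E(G)|] = C(150, 2)·p = 11175 · (1/1500) = 149/20.
E[α(G)] ≥ n − E[|E(G)|] = 150 − 149/20 = 2851/20.
Numerically: ≈ 142.550.
(This is only a lower bound; the true E[α(G)] may be larger.)

E[α(G)] ≥ 2851/20 ≈ 142.550.


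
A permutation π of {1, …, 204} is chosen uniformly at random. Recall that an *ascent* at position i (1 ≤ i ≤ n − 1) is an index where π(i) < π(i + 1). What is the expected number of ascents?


Write X = Σ X_I over i = 1, …, 203, with X_I the indicator of one ascent.
There are 203 indicators.
For each fixed i, the pair (π(i), π(i+1)) is a uniformly random ordered pair of distinct values from {1, …, 204}; by symmetry P[π(i) < π(i+1)] = 1/2.
By linearity: E[X] = 203 · (1/2) = (204 − 1) · (1/2) = 203/2 ≈ 101.500000.

E[X] = 203/2 = 101.500000.


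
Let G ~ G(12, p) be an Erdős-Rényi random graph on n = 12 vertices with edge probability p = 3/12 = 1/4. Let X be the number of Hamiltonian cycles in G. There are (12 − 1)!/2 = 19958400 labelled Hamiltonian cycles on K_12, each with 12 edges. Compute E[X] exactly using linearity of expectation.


K_12 has (12 − 1)!/2 = 19958400 labelled Hamiltonian cycles.
For each such Hamiltonian cycle H, let X_H = 1 if all 12 edges of H are present in G. Then P[X_H = 1] = p^{12} = (1/4)^{12} = 1/16777216.
By linearity: E[X] = Σ_H E[X_H] = 19958400 · p^{12} = 19958400 · 1/16777216 = 155925/131072.
Numerically: E[X] ≈ 1.18961.

E[X] = 19958400 · (1/4)^{12} = 155925/131072 ≈ 1.18961.


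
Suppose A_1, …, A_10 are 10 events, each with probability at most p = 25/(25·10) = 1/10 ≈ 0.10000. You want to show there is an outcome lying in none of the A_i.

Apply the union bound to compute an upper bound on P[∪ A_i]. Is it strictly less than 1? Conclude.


Union bound: P[∪_{i=1}^{10} A_i] ≤ Σ_i P[A_i] ≤ 10·p = 10·(1/10) = 1.
Numerically: 1 ≈ 1.00000.
Is 1 < 1? NO.
Since the bound 1 is ≥ 1, the union bound is uninformative here; it does NOT by itself certify existence.

10·p = 1 ≈ 1.00000; existence NOT certified by the union bound.


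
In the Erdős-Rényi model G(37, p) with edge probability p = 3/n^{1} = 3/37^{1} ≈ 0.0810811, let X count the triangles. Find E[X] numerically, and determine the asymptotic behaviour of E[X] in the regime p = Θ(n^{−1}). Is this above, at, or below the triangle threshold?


Number of potential triangles: C(37, 3) = 7770.
Each occurs with probability p³ ≈ (0.0810811)³ ≈ 5.33038517e-04.
By linearity: E[X] = C(37, 3)·p³ ≈ 7770 · 5.33038517e-04 ≈ 4.141709.
Here α = 1, so p = 3/n is exactly at the triangle threshold p ~ 1/n. Asymptotically E[X] → c³/6 = 3³/6 = 9/2 ≈ 4.500000, a bounded constant. In this regime the triangle count is asymptotically Poisson(c³/6).

E[X] ≈ 4.141709; in regime p = Θ(1/n^{1}) E[X] stays bounded (at the triangle threshold p ~ 1/n).


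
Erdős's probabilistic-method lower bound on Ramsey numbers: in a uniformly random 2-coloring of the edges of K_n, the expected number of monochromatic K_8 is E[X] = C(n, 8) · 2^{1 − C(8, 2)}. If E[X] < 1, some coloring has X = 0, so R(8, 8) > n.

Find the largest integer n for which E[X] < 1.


We need C(n, 8) · 2^{1 − 28} < 1, i.e. C(n, 8) < 2^{28 − 1} = 134217728.
Check values of n near the boundary:
  n = 40: C(40, 8) = 76904685; 76904685 < 134217728? YES
  n = 41: C(41, 8) = 95548245; 95548245 < 134217728? YES
  n = 42: C(42, 8) = 118030185; 118030185 < 134217728? YES
  n = 43: C(43, 8) = 145008513; 145008513 < 134217728? NO
The largest n with C(n, 8) < 134217728 is n = 42 (where E[X] = 118030185/134217728 ≈ 0.87939). Hence R(8, 8) > 42, i.e. R(8, 8) ≥ 43.

Largest n = 42; hence R(8, 8) > 42.


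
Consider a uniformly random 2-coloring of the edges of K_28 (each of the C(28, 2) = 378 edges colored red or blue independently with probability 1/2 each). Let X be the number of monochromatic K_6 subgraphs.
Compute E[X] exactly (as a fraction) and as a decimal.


Let X = Σ_S X_S over the C(28, 6) = 376740 subsets S of size 6, where X_S = 1 if the K_6 on S is monochromatic.
For a fixed S, the K_6 on S has C(6, 2) = 15 edges. P[all 15 edges red] = (1/2)^15, and likewise for blue, so P[monochromatic] = 2·(1/2)^15 = 2^{1 − 15} = 1/16384.
Summing: E[X] = C(28, 6) · 2^{1 − 15} = 376740 · 1/16384 = 94185/4096.
Numerically: E[X] ≈ 22.994385.

E[X] = C(28,6)·2^(1−C(6,2)) = 94185/4096 ≈ 22.994385.


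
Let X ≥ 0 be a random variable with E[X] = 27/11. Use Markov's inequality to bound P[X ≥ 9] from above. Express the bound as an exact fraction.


μ = E[X] = 27/11, a = 9.
Markov: P[X ≥ 9] ≤ μ/a = (27/11)/9 = 3/11.
Numerically: ≈ 0.273.
(Since a = 9 > μ = 2.455, the bound 3/11 is < 1 and informative.)

P[X ≥ 9] ≤ 3/11 ≈ 0.273.


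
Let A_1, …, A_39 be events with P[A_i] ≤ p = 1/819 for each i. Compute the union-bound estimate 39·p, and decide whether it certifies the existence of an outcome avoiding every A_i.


Union bound: P[∪_{i=1}^{39} A_i] ≤ Σ_i P[A_i] ≤ 39·p = 39·(1/819) = 1/21.
Numerically: 1/21 ≈ 0.0476190.
Is 1/21 < 1? YES.
Since P[∪ A_i] ≤ 1/21 < 1, the complement has P[∩ A_i^c] ≥ 1 − 1/21 = 20/21 > 0, so some outcome avoids every A_i.

39·p = 1/21 ≈ 0.0476190; existence CERTIFIED by the union bound.


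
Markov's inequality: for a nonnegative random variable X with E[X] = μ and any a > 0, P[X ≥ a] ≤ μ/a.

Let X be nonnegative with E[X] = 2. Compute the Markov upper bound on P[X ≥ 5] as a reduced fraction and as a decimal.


μ = E[X] = 2, a = 5.
Markov: P[X ≥ 5] ≤ μ/a = (2)/5 = 2/5.
Numerically: ≈ 0.400.
(Since a = 5 > μ = 2.000, the bound 2/5 is < 1 and informative.)

P[X ≥ 5] ≤ 2/5 ≈ 0.400.


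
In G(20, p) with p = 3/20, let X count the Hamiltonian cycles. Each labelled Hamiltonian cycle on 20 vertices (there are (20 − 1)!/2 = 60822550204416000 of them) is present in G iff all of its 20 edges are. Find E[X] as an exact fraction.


K_20 has (20 − 1)!/2 = 60822550204416000 labelled Hamiltonian cycles.
For each such Hamiltonian cycle H, let X_H = 1 if all 20 edges of H are present in G. Then P[X_H = 1] = p^{20} = (3/20)^{20} = 3486784401/104857600000000000000000000.
By linearity of expectation: E[X] = Σ_H E[X_H] = 60822550204416000 · p^{20} = 60822550204416000 · 3486784401/104857600000000000000000000 = 51776152168407487821/25600000000000000000.
Numerically: E[X] ≈ 2.02251.

E[X] = 60822550204416000 · (3/20)^{20} = 51776152168407487821/25600000000000000000 ≈ 2.02251.


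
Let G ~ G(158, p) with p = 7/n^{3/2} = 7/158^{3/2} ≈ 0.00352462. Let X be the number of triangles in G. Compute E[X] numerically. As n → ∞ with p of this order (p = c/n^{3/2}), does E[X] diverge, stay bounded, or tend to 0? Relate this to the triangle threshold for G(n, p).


Number of potential triangles: C(158, 3) = 644956.
Each occurs with probability p³ ≈ (0.00352462)³ ≈ 4.37861972e-08.
By linearity: E[X] = C(158, 3)·p³ ≈ 644956 · 4.37861972e-08 ≈ 0.028240.
Since α = 3/2 > 1, p = c/n^{3/2} = o(1/n) is below the triangle threshold p ~ 1/n. Asymptotically E[X] ~ (c³/6)·n^{3(1−α)} = (7³/6)·n^{-1.5} → 0, so by Markov's inequality G has no triangles w.h.p.

E[X] ≈ 0.028240; in regime p = Θ(1/n^{3/2}) E[X] tends to 0 (below the triangle threshold p ~ 1/n).


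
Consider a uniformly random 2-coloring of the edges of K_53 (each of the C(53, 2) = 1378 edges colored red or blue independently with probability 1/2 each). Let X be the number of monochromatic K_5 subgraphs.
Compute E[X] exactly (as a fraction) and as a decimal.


Let X = Σ_S X_S over the C(53, 5) = 2869685 subsets S of size 5, where X_S = 1 if the K_5 on S is monochromatic.
For a fixed S, the K_5 on S has C(5, 2) = 10 edges. P[all 10 edges red] = (1/2)^10, and likewise for blue, so P[monochromatic] = 2·(1/2)^10 = 2^{1 − 10} = 1/512.
By linearity of expectation: E[X] = C(53, 5) · 2^{1 − 10} = 2869685 · 1/512 = 2869685/512.
Numerically: E[X] ≈ 5604.85352.

E[X] = C(53,5)·2^(1−C(5,2)) = 2869685/512 ≈ 5604.85352.


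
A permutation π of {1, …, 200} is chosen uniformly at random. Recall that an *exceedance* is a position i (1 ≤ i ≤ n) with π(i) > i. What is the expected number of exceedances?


Write X = Σ_{i=1}^{200} X_i, where X_i = 1_{π(i) > i}.
For each fixed i, π(i) is uniform over {1, …, 200} (marginal of a uniform permutation), so P[π(i) > i] = (n − i)/n. Summing: Σ_{i=1}^{200} (n − i)/n = (0 + 1 + … + 199)/200 = 200(200 − 1)/(2·200) = (200 − 1)/2.
Hence E[X] = Σ_{i=1}^{200} (200 − i)/200 = 199/2 ≈ 99.500.

E[X] = 199/2 = 99.500.


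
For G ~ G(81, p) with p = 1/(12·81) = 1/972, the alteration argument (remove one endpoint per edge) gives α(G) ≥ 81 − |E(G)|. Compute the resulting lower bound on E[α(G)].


E[|E(G)|] = C(81, 2)·p = 3240 · (1/972) = 10/3.
E[α(G)] ≥ n − E[|E(G)|] = 81 − 10/3 = 233/3.
Numerically: ≈ 77.667.
(This is only a lower bound; the true E[α(G)] may be larger.)

E[α(G)] ≥ 233/3 ≈ 77.667.


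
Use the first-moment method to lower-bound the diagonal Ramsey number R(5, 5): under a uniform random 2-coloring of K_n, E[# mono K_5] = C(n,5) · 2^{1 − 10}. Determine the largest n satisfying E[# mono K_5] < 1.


We need C(n, 5) · 2^{1 − 10} < 1, i.e. C(n, 5) < 2^{10 − 1} = 512.
Check values of n near the boundary:
  n = 10: C(10, 5) = 252; 252 < 512? YES
  n = 11: C(11, 5) = 462; 462 < 512? YES
  n = 12: C(12, 5) = 792; 792 < 512? NO
The largest n with C(n, 5) < 512 is n = 11 (where E[X] = 231/256 ≈ 0.902344). Hence R(5, 5) > 11, i.e. R(5, 5) ≥ 12.

Largest n = 11; hence R(5, 5) > 11.


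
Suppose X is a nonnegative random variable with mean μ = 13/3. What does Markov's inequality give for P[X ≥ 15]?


μ = E[X] = 13/3, a = 15.
Markov: P[X ≥ 15] ≤ μ/a = (13/3)/15 = 13/45.
Numerically: ≈ 0.28889.
(Since a = 15 > μ = 4.33333, the bound 13/45 is < 1 and informative.)

P[X ≥ 15] ≤ 13/45 ≈ 0.28889.


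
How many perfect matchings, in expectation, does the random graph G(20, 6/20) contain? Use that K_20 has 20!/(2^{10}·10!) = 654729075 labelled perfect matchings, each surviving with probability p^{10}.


K_20 has 20!/(2^{10}·10!) = 654729075 labelled perfect matchings.
For each such perfect matching H, let X_H = 1 if all 10 edges of H are present in G. Then P[X_H = 1] = p^{10} = (3/10)^{10} = 59049/10000000000.
By linearity of expectation: E[X] = Σ_H E[X_H] = 654729075 · p^{10} = 654729075 · 59049/10000000000 = 1546443885987/400000000.
Numerically: E[X] ≈ 3866.

E[X] = 654729075 · (3/10)^{10} = 1546443885987/400000000 ≈ 3866.


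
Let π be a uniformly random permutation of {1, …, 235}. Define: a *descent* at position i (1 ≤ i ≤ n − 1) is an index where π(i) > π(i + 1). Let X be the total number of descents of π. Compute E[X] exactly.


Write X = Σ X_I over i = 1, …, 234, with X_I the indicator of one descent.
There are 234 indicators.
For each fixed i, the pair (π(i), π(i+1)) is a uniformly random ordered pair of distinct values from {1, …, 235}; by symmetry P[π(i) > π(i+1)] = 1/2.
By linearity: E[X] = 234 · (1/2) = (235 − 1) · (1/2) = 117 ≈ 117.000.

E[X] = 117 = 117.000.


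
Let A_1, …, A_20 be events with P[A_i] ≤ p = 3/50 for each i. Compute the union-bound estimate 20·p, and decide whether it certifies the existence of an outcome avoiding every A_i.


Union bound: P[∪_{i=1}^{20} A_i] ≤ Σ_i P[A_i] ≤ 20·p = 20·(3/50) = 6/5.
Numerically: 6/5 ≈ 1.200.
Is 6/5 < 1? NO.
Since the bound 6/5 is ≥ 1, the union bound is uninformative here; it does NOT by itself certify existence.

20·p = 6/5 ≈ 1.200; existence NOT certified by the union bound.


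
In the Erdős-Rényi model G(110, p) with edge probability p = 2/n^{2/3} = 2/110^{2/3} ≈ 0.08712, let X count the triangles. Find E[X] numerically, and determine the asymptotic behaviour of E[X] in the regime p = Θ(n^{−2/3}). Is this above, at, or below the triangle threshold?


Number of potential triangles: C(110, 3) = 215820.
Each occurs with probability p³ ≈ (0.08712)³ ≈ 6.611570e-04.
By linearity: E[X] = C(110, 3)·p³ ≈ 215820 · 6.611570e-04 ≈ 142.6909.
Since α = 2/3 < 1, p = c/n^{2/3} ≫ 1/n is above the triangle threshold p ~ 1/n. Asymptotically E[X] ~ (c³/6)·n^{3(1−α)} = (2³/6)·n^{1} → ∞; triangles are abundant w.h.p.

E[X] ≈ 142.6909; in regime p = Θ(1/n^{2/3}) E[X] diverges (above the triangle threshold p ~ 1/n).


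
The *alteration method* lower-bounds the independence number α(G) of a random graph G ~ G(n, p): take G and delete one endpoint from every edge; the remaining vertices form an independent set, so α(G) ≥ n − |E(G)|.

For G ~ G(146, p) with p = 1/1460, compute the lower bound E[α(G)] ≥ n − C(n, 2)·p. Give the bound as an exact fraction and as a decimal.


E[|E(G)|] = C(146, 2)·p = 10585 · (1/1460) = 29/4.
E[α(G)] ≥ n − E[|E(G)|] = 146 − 29/4 = 555/4.
Numerically: ≈ 138.7500.
(This is only a lower bound; the true E[α(G)] may be larger.)

E[α(G)] ≥ 555/4 ≈ 138.7500.


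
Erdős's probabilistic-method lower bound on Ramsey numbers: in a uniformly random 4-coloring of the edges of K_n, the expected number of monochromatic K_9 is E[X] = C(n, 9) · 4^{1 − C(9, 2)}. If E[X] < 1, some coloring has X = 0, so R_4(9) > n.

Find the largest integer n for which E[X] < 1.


We need C(n, 9) · 4^{1 − 36} < 1, i.e. C(n, 9) < 4^{36 − 1} = 1180591620717411303424.
Check values of n near the boundary:
  n = 912: C(912, 9) = 1156095740032081475120; 1156095740032081475120 < 1180591620717411303424? YES
  n = 913: C(913, 9) = 1167605542753639808390; 1167605542753639808390 < 1180591620717411303424? YES
  n = 914: C(914, 9) = 1179217089587653905932; 1179217089587653905932 < 1180591620717411303424? YES
  n = 915: C(915, 9) = 1190931166636537885130; 1190931166636537885130 < 1180591620717411303424? NO
The largest n with C(n, 9) < 1180591620717411303424 is n = 914 (where E[X] = 294804272396913476483/295147905179352825856 ≈ 0.9988). Hence R_4(9) > 914, i.e. R_4(9) ≥ 915.

Largest n = 914; hence R_4(9) > 914.


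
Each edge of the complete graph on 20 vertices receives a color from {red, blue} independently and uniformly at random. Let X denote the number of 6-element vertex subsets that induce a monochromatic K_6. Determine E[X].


Let X = Σ_S X_S over the C(20, 6) = 38760 subsets S of size 6, where X_S = 1 if the K_6 on S is monochromatic.
For a fixed S, the K_6 on S has C(6, 2) = 15 edges. P[all 15 edges red] = (1/2)^15, and likewise for blue, so P[monochromatic] = 2·(1/2)^15 = 2^{1 − 15} = 1/16384.
By linearity: E[X] = C(20, 6) · 2^{1 − 15} = 38760 · 1/16384 = 4845/2048.
Numerically: E[X] ≈ 2.366.

E[X] = C(20,6)·2^(1−C(6,2)) = 4845/2048 ≈ 2.366.


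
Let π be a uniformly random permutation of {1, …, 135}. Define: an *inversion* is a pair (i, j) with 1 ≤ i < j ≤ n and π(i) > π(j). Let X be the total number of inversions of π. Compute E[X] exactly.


Write X = Σ X_I over the C(135, 2) = 9045 pairs i < j, with X_I the indicator of one inversion.
There are 9045 indicators.
For each fixed pair i < j, the values π(i) and π(j) are two distinct elements of {1, …, 135} in uniformly random order; by symmetry P[π(i) > π(j)] = 1/2.
By linearity: E[X] = 9045 · (1/2) = C(135, 2) · (1/2) = 9045/2 = 9045/2 ≈ 4522.500000.

E[X] = 9045/2 = 4522.500000.


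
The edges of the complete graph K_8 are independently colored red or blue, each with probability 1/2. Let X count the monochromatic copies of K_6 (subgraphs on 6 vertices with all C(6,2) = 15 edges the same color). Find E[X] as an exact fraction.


Let X = Σ_S X_S over the C(8, 6) = 28 subsets S of size 6, where X_S = 1 if the K_6 on S is monochromatic.
For a fixed S, the K_6 on S has C(6, 2) = 15 edges. P[all 15 edges red] = (1/2)^15, and likewise for blue, so P[monochromatic] = 2·(1/2)^15 = 2^{1 − 15} = 1/16384.
By linearity: E[X] = C(8, 6) · 2^{1 − 15} = 28 · 1/16384 = 7/4096.
Numerically: E[X] ≈ 0.0017.

E[X] = C(8,6)·2^(1−C(6,2)) = 7/4096 ≈ 0.0017.


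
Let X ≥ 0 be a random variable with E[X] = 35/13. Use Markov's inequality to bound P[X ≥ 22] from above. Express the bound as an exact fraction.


μ = E[X] = 35/13, a = 22.
Markov: P[X ≥ 22] ≤ μ/a = (35/13)/22 = 35/286.
Numerically: ≈ 0.122.
(Since a = 22 > μ = 2.692, the bound 35/286 is < 1 and informative.)

P[X ≥ 22] ≤ 35/286 ≈ 0.122.


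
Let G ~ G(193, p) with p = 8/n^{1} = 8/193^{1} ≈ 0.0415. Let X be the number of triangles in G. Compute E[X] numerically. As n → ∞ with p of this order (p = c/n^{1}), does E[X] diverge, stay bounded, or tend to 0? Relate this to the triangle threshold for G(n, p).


Number of potential triangles: C(193, 3) = 1179616.
Each occurs with probability p³ ≈ (0.0415)³ ≈ 7.12194e-05.
By linearity: E[X] = C(193, 3)·p³ ≈ 1179616 · 7.12194e-05 ≈ 84.011.
Here α = 1, so p = 8/n is exactly at the triangle threshold p ~ 1/n. Asymptotically E[X] → c³/6 = 8³/6 = 256/3 ≈ 85.333, a bounded constant. In this regime the triangle count is asymptotically Poisson(c³/6).

E[X] ≈ 84.011; in regime p = Θ(1/n^{1}) E[X] stays bounded (at the triangle threshold p ~ 1/n).


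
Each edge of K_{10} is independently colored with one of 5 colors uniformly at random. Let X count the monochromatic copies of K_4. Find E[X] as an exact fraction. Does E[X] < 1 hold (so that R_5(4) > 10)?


E[X] = C(10, 4) · 5^{1 − 6} = 210 · 5^{−5} = 210/3125.
As a reduced fraction: E[X] = 42/625 ≈ 0.0672.
Is E[X] < 1? YES.
Since E[X] < 1, there exists a 5-coloring of K_{10} with no monochromatic K_4; hence R_5(4) > 10.

E[X] = 42/625 ≈ 0.0672; E[X] < 1, so R_5(4) > 10.


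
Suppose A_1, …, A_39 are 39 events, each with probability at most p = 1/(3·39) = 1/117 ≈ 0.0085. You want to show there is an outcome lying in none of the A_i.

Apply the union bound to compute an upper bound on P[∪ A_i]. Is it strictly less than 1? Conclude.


Union bound: P[∪_{i=1}^{39} A_i] ≤ Σ_i P[A_i] ≤ 39·p = 39·(1/117) = 1/3.
Numerically: 1/3 ≈ 0.3333.
Is 1/3 < 1? YES.
Since P[∪ A_i] ≤ 1/3 < 1, the complement has P[∩ A_i^c] ≥ 1 − 1/3 = 2/3 > 0, so some outcome avoids every A_i.

39·p = 1/3 ≈ 0.3333; existence CERTIFIED by the union bound.


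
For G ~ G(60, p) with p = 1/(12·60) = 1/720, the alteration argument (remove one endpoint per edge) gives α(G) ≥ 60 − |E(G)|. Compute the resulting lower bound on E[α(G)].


E[|E(G)|] = C(60, 2)·p = 1770 · (1/720) = 59/24.
E[α(G)] ≥ n − E[|E(G)|] = 60 − 59/24 = 1381/24.
Numerically: ≈ 57.5417.
(This is only a lower bound; the true E[α(G)] may be larger.)

E[α(G)] ≥ 1381/24 ≈ 57.5417.


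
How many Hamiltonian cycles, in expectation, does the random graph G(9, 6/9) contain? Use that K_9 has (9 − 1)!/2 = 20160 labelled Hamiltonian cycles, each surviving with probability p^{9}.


K_9 has (9 − 1)!/2 = 20160 labelled Hamiltonian cycles.
For each such Hamiltonian cycle H, let X_H = 1 if all 9 edges of H are present in G. Then P[X_H = 1] = p^{9} = (2/3)^{9} = 512/19683.
By linearity of expectation: E[X] = Σ_H E[X_H] = 20160 · p^{9} = 20160 · 512/19683 = 1146880/2187.
Numerically: E[X] ≈ 524.408.

E[X] = 20160 · (2/3)^{9} = 1146880/2187 ≈ 524.408.


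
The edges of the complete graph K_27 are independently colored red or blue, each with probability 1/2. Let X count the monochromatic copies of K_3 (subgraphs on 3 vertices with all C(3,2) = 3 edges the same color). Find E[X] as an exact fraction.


Let X = Σ_S X_S over the C(27, 3) = 2925 subsets S of size 3, where X_S = 1 if the K_3 on S is monochromatic.
For a fixed S, the K_3 on S has C(3, 2) = 3 edges. P[all 3 edges red] = (1/2)^3, and likewise for blue, so P[monochromatic] = 2·(1/2)^3 = 2^{1 − 3} = 1/4.
By linearity of expectation: E[X] = C(27, 3) · 2^{1 − 3} = 2925 · 1/4 = 2925/4.
Numerically: E[X] ≈ 731.25000.

E[X] = C(27,3)·2^(1−C(3,2)) = 2925/4 ≈ 731.25000.


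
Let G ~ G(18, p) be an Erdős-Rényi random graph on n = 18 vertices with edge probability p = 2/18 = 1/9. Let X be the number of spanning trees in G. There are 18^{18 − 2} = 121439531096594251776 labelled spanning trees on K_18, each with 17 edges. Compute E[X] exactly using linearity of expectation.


K_18 has 18^{18 − 2} = 121439531096594251776 labelled spanning trees.
For each such spanning tree H, let X_H = 1 if all 17 edges of H are present in G. Then P[X_H = 1] = p^{17} = (1/9)^{17} = 1/16677181699666569.
By linearity: E[X] = Σ_H E[X_H] = 121439531096594251776 · p^{17} = 121439531096594251776 · 1/16677181699666569 = 65536/9.
Numerically: E[X] ≈ 7.28e+03.

E[X] = 121439531096594251776 · (1/9)^{17} = 65536/9 ≈ 7.28e+03.


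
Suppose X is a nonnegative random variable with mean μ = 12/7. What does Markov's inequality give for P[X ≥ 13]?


μ = E[X] = 12/7, a = 13.
Markov: P[X ≥ 13] ≤ μ/a = (12/7)/13 = 12/91.
Numerically: ≈ 0.13187.
(Since a = 13 > μ = 1.71429, the bound 12/91 is < 1 and informative.)

P[X ≥ 13] ≤ 12/91 ≈ 0.13187.


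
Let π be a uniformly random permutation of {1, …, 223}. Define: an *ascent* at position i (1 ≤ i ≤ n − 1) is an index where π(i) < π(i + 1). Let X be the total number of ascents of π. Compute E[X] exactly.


Write X = Σ X_I over i = 1, …, 222, with X_I the indicator of one ascent.
There are 222 indicators.
For each fixed i, the pair (π(i), π(i+1)) is a uniformly random ordered pair of distinct values from {1, …, 223}; by symmetry P[π(i) < π(i+1)] = 1/2.
By linearity: E[X] = 222 · (1/2) = (223 − 1) · (1/2) = 111 ≈ 111.0000.

E[X] = 111 = 111.0000.


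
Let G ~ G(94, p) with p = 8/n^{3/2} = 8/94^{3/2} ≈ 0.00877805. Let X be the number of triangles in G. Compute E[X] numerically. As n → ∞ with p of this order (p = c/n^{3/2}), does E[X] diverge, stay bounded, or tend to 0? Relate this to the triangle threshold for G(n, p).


Number of potential triangles: C(94, 3) = 134044.
Each occurs with probability p³ ≈ (0.00877805)³ ≈ 6.76386015e-07.
By linearity: E[X] = C(94, 3)·p³ ≈ 134044 · 6.76386015e-07 ≈ 0.090665.
Since α = 3/2 > 1, p = c/n^{3/2} = o(1/n) is below the triangle threshold p ~ 1/n. Asymptotically E[X] ~ (c³/6)·n^{3(1−α)} = (8³/6)·n^{-1.5} → 0, so by Markov's inequality G has no triangles w.h.p.

E[X] ≈ 0.090665; in regime p = Θ(1/n^{3/2}) E[X] tends to 0 (below the triangle threshold p ~ 1/n).


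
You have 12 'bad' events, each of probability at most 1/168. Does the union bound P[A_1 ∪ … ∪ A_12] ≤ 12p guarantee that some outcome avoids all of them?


Union bound: P[∪_{i=1}^{12} A_i] ≤ Σ_i P[A_i] ≤ 12·p = 12·(1/168) = 1/14.
Numerically: 1/14 ≈ 0.07143.
Is 1/14 < 1? YES.
Since P[∪ A_i] ≤ 1/14 < 1, the complement has P[∩ A_i^c] ≥ 1 − 1/14 = 13/14 > 0, so some outcome avoids every A_i.

12·p = 1/14 ≈ 0.07143; existence CERTIFIED by the union bound.


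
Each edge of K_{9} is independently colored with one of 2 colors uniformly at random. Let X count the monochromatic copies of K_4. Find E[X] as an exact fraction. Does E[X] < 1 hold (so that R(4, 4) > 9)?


E[X] = C(9, 4) · 2^{1 − 6} = 126 · 2^{−5} = 126/32.
As a reduced fraction: E[X] = 63/16 ≈ 3.9375.
Is E[X] < 1? NO.
Since E[X] ≥ 1, the first-moment bound is inconclusive at n = 9; it does NOT by itself certify R(4, 4) > 9.

E[X] = 63/16 ≈ 3.9375; E[X] ≥ 1; first-moment method inconclusive here.


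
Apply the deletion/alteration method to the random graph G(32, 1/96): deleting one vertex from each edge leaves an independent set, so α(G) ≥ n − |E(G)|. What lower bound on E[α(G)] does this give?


E[|E(G)|] = C(32, 2)·p = 496 · (1/96) = 31/6.
E[α(G)] ≥ n − E[|E(G)|] = 32 − 31/6 = 161/6.
Numerically: ≈ 26.833.
(This is only a lower bound; the true E[α(G)] may be larger.)

E[α(G)] ≥ 161/6 ≈ 26.833.


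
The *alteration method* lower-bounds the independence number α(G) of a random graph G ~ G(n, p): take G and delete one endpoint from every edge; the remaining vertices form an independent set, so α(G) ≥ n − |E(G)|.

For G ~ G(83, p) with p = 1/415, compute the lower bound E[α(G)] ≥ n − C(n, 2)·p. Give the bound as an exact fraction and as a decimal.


E[|E(G)|] = C(83, 2)·p = 3403 · (1/415) = 41/5.
E[α(G)] ≥ n − E[|E(G)|] = 83 − 41/5 = 374/5.
Numerically: ≈ 74.80000.
(This is only a lower bound; the true E[α(G)] may be larger.)

E[α(G)] ≥ 374/5 ≈ 74.80000.


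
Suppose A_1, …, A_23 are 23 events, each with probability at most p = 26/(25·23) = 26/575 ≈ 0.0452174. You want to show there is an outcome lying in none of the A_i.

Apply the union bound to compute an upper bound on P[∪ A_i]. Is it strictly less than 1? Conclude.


Union bound: P[∪_{i=1}^{23} A_i] ≤ Σ_i P[A_i] ≤ 23·p = 23·(26/575) = 26/25.
Numerically: 26/25 ≈ 1.0400000.
Is 26/25 < 1? NO.
Since the bound 26/25 is ≥ 1, the union bound is uninformative here; it does NOT by itself certify existence.

23·p = 26/25 ≈ 1.0400000; existence NOT certified by the union bound.


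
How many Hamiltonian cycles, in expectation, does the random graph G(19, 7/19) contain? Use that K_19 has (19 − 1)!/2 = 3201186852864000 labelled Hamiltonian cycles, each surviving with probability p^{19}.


K_19 has (19 − 1)!/2 = 3201186852864000 labelled Hamiltonian cycles.
For each such Hamiltonian cycle H, let X_H = 1 if all 19 edges of H are present in G. Then P[X_H = 1] = p^{19} = (7/19)^{19} = 11398895185373143/1978419655660313589123979.
Summing the indicators: E[X] = Σ_H E[X_H] = 3201186852864000 · p^{19} = 3201186852864000 · 11398895185373143/1978419655660313589123979 = 36489993404591253525678231552000/1978419655660313589123979.
Numerically: E[X] ≈ 1.844e+07.

E[X] = 3201186852864000 · (7/19)^{19} = 36489993404591253525678231552000/1978419655660313589123979 ≈ 1.844e+07.


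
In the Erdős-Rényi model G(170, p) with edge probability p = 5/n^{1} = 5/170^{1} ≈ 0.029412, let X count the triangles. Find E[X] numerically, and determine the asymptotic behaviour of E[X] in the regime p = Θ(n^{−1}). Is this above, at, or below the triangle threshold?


Number of potential triangles: C(170, 3) = 804440.
Each occurs with probability p³ ≈ (0.029412)³ ≈ 2.5442703e-05.
By linearity: E[X] = C(170, 3)·p³ ≈ 804440 · 2.5442703e-05 ≈ 20.46713.
Here α = 1, so p = 5/n is exactly at the triangle threshold p ~ 1/n. Asymptotically E[X] → c³/6 = 5³/6 = 125/6 ≈ 20.83333, a bounded constant. In this regime the triangle count is asymptotically Poisson(c³/6).

E[X] ≈ 20.46713; in regime p = Θ(1/n^{1}) E[X] stays bounded (at the triangle threshold p ~ 1/n).


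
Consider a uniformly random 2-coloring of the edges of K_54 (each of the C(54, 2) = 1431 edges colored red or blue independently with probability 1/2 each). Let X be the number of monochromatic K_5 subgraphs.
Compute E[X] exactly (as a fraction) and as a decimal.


Let X = Σ_S X_S over the C(54, 5) = 3162510 subsets S of size 5, where X_S = 1 if the K_5 on S is monochromatic.
For a fixed S, the K_5 on S has C(5, 2) = 10 edges. P[all 10 edges red] = (1/2)^10, and likewise for blue, so P[monochromatic] = 2·(1/2)^10 = 2^{1 − 10} = 1/512.
Summing: E[X] = C(54, 5) · 2^{1 − 10} = 3162510 · 1/512 = 1581255/256.
Numerically: E[X] ≈ 6176.77734.

E[X] = C(54,5)·2^(1−C(5,2)) = 1581255/256 ≈ 6176.77734.


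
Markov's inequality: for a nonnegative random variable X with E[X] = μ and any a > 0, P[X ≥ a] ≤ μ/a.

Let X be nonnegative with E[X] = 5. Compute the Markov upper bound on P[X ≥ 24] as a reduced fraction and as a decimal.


μ = E[X] = 5, a = 24.
Markov: P[X ≥ 24] ≤ μ/a = (5)/24 = 5/24.
Numerically: ≈ 0.208333.
(Since a = 24 > μ = 5.000000, the bound 5/24 is < 1 and informative.)

P[X ≥ 24] ≤ 5/24 ≈ 0.208333.


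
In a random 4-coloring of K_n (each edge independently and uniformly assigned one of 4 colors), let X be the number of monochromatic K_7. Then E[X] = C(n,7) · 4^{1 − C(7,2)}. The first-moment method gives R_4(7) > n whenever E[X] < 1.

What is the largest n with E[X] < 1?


We need C(n, 7) · 4^{1 − 21} < 1, i.e. C(n, 7) < 4^{21 − 1} = 1099511627776.
Check values of n near the boundary:
  n = 178: C(178, 7) = 996867063280; 996867063280 < 1099511627776? YES
  n = 179: C(179, 7) = 1037437234460; 1037437234460 < 1099511627776? YES
  n = 180: C(180, 7) = 1079414463600; 1079414463600 < 1099511627776? YES
  n = 181: C(181, 7) = 1122839183400; 1122839183400 < 1099511627776? NO
  n = 182: C(182, 7) = 1167752750736; 1167752750736 < 1099511627776? NO
  n = 183: C(183, 7) = 1214197462413; 1214197462413 < 1099511627776? NO
The largest n with C(n, 7) < 1099511627776 is n = 180 (where E[X] = 67463403975/68719476736 ≈ 0.982). Hence R_4(7) > 180, i.e. R_4(7) ≥ 181.

Largest n = 180; hence R_4(7) > 180.


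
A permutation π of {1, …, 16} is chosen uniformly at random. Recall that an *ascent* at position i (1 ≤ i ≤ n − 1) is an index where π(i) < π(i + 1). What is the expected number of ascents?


Write X = Σ X_I over i = 1, …, 15, with X_I the indicator of one ascent.
There are 15 indicators.
For each fixed i, the pair (π(i), π(i+1)) is a uniformly random ordered pair of distinct values from {1, …, 16}; by symmetry P[π(i) < π(i+1)] = 1/2.
By linearity: E[X] = 15 · (1/2) = (16 − 1) · (1/2) = 15/2 ≈ 7.5000.

E[X] = 15/2 = 7.5000.


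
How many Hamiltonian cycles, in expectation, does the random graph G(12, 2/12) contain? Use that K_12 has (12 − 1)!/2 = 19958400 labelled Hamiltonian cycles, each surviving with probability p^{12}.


K_12 has (12 − 1)!/2 = 19958400 labelled Hamiltonian cycles.
For each such Hamiltonian cycle H, let X_H = 1 if all 12 edges of H are present in G. Then P[X_H = 1] = p^{12} = (1/6)^{12} = 1/2176782336.
By linearity: E[X] = Σ_H E[X_H] = 19958400 · p^{12} = 19958400 · 1/2176782336 = 1925/209952.
Numerically: E[X] ≈ 0.009169.

E[X] = 19958400 · (1/6)^{12} = 1925/209952 ≈ 0.009169.


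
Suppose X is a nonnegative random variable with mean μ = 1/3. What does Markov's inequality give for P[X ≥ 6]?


μ = E[X] = 1/3, a = 6.
Markov: P[X ≥ 6] ≤ μ/a = (1/3)/6 = 1/18.
Numerically: ≈ 0.0556.
(Since a = 6 > μ = 0.3333, the bound 1/18 is < 1 and informative.)

P[X ≥ 6] ≤ 1/18 ≈ 0.0556.


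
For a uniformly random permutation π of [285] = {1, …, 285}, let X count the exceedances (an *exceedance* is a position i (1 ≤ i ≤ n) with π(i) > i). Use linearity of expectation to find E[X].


Write X = Σ_{i=1}^{285} X_i, where X_i = 1_{π(i) > i}.
For each fixed i, π(i) is uniform over {1, …, 285} (marginal of a uniform permutation), so P[π(i) > i] = (n − i)/n. Summing: Σ_{i=1}^{285} (n − i)/n = (0 + 1 + … + 284)/285 = 285(285 − 1)/(2·285) = (285 − 1)/2.
Hence E[X] = Σ_{i=1}^{285} (285 − i)/285 = 142 ≈ 142.0000.

E[X] = 142 = 142.0000.


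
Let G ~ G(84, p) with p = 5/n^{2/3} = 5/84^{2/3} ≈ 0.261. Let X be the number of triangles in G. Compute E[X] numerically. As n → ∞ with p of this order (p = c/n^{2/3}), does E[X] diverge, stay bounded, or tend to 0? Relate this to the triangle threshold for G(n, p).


Number of potential triangles: C(84, 3) = 95284.
Each occurs with probability p³ ≈ (0.261)³ ≈ 1.77154e-02.
By linearity: E[X] = C(84, 3)·p³ ≈ 95284 · 1.77154e-02 ≈ 1687.996.
Since α = 2/3 < 1, p = c/n^{2/3} ≫ 1/n is above the triangle threshold p ~ 1/n. Asymptotically E[X] ~ (c³/6)·n^{3(1−α)} = (5³/6)·n^{1} → ∞; triangles are abundant w.h.p.

E[X] ≈ 1687.996; in regime p = Θ(1/n^{2/3}) E[X] diverges (above the triangle threshold p ~ 1/n).


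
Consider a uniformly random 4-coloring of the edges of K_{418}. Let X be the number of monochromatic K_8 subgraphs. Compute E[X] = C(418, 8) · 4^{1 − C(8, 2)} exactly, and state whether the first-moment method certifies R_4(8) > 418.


E[X] = C(418, 8) · 4^{1 − 28} = 21608403021078588 · 4^{−27} = 21608403021078588/18014398509481984.
As a reduced fraction: E[X] = 5402100755269647/4503599627370496 ≈ 1.199507.
Is E[X] < 1? NO.
Since E[X] ≥ 1, the first-moment bound is inconclusive at n = 418; it does NOT by itself certify R_4(8) > 418.

E[X] = 5402100755269647/4503599627370496 ≈ 1.199507; E[X] ≥ 1; first-moment method inconclusive here.


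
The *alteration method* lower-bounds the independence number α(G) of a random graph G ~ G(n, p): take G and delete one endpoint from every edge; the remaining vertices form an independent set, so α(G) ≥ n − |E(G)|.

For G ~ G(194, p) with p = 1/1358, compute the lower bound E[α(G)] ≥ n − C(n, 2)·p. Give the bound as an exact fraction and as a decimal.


E[|E(G)|] = C(194, 2)·p = 18721 · (1/1358) = 193/14.
E[α(G)] ≥ n − E[|E(G)|] = 194 − 193/14 = 2523/14.
Numerically: ≈ 180.21429.
(This is only a lower bound; the true E[α(G)] may be larger.)

E[α(G)] ≥ 2523/14 ≈ 180.21429.


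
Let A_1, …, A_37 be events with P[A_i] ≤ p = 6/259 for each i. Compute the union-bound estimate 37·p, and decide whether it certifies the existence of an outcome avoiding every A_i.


Union bound: P[∪_{i=1}^{37} A_i] ≤ Σ_i P[A_i] ≤ 37·p = 37·(6/259) = 6/7.
Numerically: 6/7 ≈ 0.85714.
Is 6/7 < 1? YES.
Since P[∪ A_i] ≤ 6/7 < 1, the complement has P[∩ A_i^c] ≥ 1 − 6/7 = 1/7 > 0, so some outcome avoids every A_i.

37·p = 6/7 ≈ 0.85714; existence CERTIFIED by the union bound.
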